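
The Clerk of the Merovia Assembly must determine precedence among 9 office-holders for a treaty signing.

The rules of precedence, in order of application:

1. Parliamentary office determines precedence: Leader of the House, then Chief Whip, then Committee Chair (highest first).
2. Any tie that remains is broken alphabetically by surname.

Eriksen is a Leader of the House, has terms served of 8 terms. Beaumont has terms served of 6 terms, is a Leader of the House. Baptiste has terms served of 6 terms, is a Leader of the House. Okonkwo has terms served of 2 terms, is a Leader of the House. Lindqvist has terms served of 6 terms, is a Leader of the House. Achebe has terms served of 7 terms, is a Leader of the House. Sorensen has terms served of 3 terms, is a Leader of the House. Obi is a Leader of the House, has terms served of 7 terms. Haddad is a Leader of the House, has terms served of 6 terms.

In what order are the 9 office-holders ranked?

By parliamentary office: Achebe, Baptiste, Beaumont, Eriksen, Haddad, Lindqvist, Obi, Okonkwo and Sorensen (Leader of the House).
Among Achebe, Baptiste, Beaumont, Eriksen, Haddad, Lindqvist, Obi, Okonkwo and Sorensen, alphabetically by surname: Achebe before Baptiste before Beaumont before Eriksen before Haddad before Lindqvist before Obi before Okonkwo before Sorensen.
Full order: Achebe, Baptiste, Beaumont, Eriksen, Haddad, Lindqvist, Obi, Okonkwo, Sorensen.

Achebe, Baptiste, Beaumont, Eriksen, Haddad, Lindqvist, Obi, Okonkwo, Sorensen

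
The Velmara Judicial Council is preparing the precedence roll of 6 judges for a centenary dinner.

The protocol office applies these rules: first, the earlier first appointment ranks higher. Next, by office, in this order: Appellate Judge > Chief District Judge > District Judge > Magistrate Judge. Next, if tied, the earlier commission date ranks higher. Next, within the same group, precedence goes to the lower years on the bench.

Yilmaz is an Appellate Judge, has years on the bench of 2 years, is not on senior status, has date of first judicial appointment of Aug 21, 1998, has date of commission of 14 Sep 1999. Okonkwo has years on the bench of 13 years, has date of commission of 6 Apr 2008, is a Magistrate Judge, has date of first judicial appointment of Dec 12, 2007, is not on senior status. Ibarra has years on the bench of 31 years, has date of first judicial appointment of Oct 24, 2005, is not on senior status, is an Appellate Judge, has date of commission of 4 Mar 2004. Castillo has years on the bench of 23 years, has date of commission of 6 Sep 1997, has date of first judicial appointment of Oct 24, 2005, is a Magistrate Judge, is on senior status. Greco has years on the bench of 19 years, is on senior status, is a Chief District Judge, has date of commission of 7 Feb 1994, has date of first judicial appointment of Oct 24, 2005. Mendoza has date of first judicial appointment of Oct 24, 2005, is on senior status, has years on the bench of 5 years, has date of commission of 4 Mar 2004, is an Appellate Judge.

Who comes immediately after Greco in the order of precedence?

Castillo

By date of first judicial appointment (earlier first): Yilmaz (Aug 21, 1998); then Mendoza, Ibarra, Greco and Castillo (each Oct 24, 2005); then Okonkwo (Dec 12, 2007).
Among Mendoza, Ibarra, Greco and Castillo, by office: Mendoza and Ibarra (Appellate Judge) before Greco (Chief District Judge) before Castillo (Magistrate Judge).
Mendoza and Ibarra both have date of commission 4 Mar 2004, so the next rule applies.
Among Mendoza and Ibarra, by years on the bench (lower first): Mendoza (5 years) before Ibarra (31 years).
Order: Yilmaz, Mendoza, Ibarra, Greco, Castillo, Okonkwo.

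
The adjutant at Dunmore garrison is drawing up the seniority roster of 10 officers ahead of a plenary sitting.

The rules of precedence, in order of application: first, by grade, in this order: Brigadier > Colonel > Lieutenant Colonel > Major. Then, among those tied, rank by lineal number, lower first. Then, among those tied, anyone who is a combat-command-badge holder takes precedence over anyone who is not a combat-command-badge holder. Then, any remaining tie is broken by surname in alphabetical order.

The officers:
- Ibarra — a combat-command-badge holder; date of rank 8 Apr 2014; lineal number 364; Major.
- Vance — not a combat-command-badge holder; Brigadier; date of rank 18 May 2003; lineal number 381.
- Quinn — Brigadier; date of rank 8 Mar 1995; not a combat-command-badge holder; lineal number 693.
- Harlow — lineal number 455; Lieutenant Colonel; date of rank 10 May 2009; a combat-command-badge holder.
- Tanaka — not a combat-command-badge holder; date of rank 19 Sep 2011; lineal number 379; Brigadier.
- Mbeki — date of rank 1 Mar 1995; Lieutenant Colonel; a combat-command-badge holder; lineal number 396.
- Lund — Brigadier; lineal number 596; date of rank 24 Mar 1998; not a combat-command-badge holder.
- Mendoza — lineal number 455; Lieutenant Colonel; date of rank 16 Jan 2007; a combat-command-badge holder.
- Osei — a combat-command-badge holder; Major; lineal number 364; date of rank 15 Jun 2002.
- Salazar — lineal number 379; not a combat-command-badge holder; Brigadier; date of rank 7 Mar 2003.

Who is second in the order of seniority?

Tanaka

By grade: Salazar, Tanaka, Vance, Lund and Quinn (Brigadier); then Mbeki, Harlow and Mendoza (Lieutenant Colonel); then Ibarra and Osei (Major).
Among Salazar, Tanaka, Vance, Lund and Quinn, by lineal number (lower first): Salazar and Tanaka (379) before Vance (381) before Lund (596) before Quinn (693).
Salazar and Tanaka are each not a combat-command-badge holder, so the next rule applies.
Among Salazar and Tanaka, alphabetically by surname: Salazar before Tanaka.
Among Mbeki, Harlow and Mendoza, by lineal number (lower first): Mbeki (396) before Harlow and Mendoza (455).
Harlow and Mendoza are each a combat-command-badge holder, so the next rule applies.
Among Harlow and Mendoza, alphabetically by surname: Harlow before Mendoza.
Ibarra and Osei both have lineal number 364, so the next rule applies.
Ibarra and Osei are each a combat-command-badge holder, so the next rule applies.
Among Ibarra and Osei, alphabetically by surname: Ibarra before Osei.
Order: Salazar, Tanaka, Vance, Lund, Quinn, Mbeki, Harlow, Mendoza, Ibarra, Osei.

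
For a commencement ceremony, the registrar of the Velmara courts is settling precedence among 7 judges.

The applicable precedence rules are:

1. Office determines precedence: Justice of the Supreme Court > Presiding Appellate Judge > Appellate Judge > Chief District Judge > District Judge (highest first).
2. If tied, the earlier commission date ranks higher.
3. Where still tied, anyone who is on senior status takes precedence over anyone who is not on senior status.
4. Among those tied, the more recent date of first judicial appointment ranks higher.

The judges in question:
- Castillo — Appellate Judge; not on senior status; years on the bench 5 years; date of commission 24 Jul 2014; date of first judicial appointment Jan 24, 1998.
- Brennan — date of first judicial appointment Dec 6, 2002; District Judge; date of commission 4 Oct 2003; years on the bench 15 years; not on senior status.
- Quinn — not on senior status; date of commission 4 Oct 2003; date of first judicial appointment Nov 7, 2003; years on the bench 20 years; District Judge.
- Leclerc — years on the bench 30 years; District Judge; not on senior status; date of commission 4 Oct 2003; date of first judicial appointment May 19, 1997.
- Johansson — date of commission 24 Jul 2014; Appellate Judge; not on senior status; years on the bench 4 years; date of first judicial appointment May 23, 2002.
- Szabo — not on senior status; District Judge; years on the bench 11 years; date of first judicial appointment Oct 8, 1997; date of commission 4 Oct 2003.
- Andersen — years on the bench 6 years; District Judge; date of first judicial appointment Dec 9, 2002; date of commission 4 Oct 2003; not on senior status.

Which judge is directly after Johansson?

Castillo

By office: Johansson and Castillo (Appellate Judge); then Quinn, Andersen, Brennan, Szabo and Leclerc (District Judge).
Johansson and Castillo both have date of commission 24 Jul 2014, so the next rule applies.
Johansson and Castillo are each not on senior status, so the next rule applies.
Among Johansson and Castillo, by date of first judicial appointment (later first): Johansson (May 23, 2002) before Castillo (Jan 24, 1998).
Quinn, Andersen, Brennan, Szabo and Leclerc all have date of commission 4 Oct 2003, so the next rule applies.
Quinn, Andersen, Brennan, Szabo and Leclerc are each not on senior status, so the next rule applies.
Among Quinn, Andersen, Brennan, Szabo and Leclerc, by date of first judicial appointment (later first): Quinn (Nov 7, 2003) before Andersen (Dec 9, 2002) before Brennan (Dec 6, 2002) before Szabo (Oct 8, 1997) before Leclerc (May 19, 1997).
Order: Johansson, Castillo, Quinn, Andersen, Brennan, Szabo, Leclerc.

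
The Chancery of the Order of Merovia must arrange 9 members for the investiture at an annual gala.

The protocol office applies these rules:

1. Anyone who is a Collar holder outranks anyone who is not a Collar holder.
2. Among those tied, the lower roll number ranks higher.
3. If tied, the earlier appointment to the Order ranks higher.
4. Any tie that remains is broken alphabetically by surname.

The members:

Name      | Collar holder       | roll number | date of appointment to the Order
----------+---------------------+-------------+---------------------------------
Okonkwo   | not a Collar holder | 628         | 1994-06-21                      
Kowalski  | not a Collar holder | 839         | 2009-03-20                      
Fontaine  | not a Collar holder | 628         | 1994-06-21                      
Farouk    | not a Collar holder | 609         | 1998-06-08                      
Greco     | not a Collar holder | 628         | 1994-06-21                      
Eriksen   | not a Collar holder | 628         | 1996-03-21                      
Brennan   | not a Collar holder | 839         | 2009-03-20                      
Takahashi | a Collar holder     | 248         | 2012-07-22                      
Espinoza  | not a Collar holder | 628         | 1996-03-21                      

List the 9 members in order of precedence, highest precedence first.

Takahashi, Farouk, Fontaine, Greco, Okonkwo, Eriksen, Espinoza, Brennan, Kowalski

By the first rule: Takahashi (a Collar holder); then Farouk, Fontaine, Greco, Okonkwo, Eriksen, Espinoza, Brennan and Kowalski (each not a Collar holder).
Among Farouk, Fontaine, Greco, Okonkwo, Eriksen, Espinoza, Brennan and Kowalski, by roll number (lower first): Farouk (609) before Fontaine, Greco, Okonkwo, Eriksen and Espinoza (628) before Brennan and Kowalski (839).
Among Fontaine, Greco, Okonkwo, Eriksen and Espinoza, by date of appointment to the Order (earlier first): Fontaine, Greco and Okonkwo (1994-06-21) before Eriksen and Espinoza (1996-03-21).
Among Fontaine, Greco and Okonkwo, alphabetically by surname: Fontaine before Greco before Okonkwo.
Among Eriksen and Espinoza, alphabetically by surname: Eriksen before Espinoza.
Brennan and Kowalski both have date of appointment to the Order 2009-03-20, so the next rule applies.
Among Brennan and Kowalski, alphabetically by surname: Brennan before Kowalski.
Full order: Takahashi, Farouk, Fontaine, Greco, Okonkwo, Eriksen, Espinoza, Brennan, Kowalski.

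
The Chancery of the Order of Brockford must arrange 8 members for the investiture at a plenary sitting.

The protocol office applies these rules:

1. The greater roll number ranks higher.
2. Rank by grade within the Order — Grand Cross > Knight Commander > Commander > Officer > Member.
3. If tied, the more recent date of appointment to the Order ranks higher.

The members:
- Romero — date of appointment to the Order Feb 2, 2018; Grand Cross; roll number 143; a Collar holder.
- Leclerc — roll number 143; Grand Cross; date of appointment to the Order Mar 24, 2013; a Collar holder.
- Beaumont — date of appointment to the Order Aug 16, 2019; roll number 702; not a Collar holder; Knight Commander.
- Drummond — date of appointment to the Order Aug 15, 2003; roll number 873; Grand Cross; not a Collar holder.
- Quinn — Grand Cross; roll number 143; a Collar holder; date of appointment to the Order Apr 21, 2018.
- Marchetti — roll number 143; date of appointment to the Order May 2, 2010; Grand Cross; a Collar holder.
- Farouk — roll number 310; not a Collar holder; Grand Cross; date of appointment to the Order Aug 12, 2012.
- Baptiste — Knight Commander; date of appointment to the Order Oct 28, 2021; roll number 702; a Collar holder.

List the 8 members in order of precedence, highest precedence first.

By roll number (higher first): Drummond (873); then Baptiste and Beaumont (both 702); then Farouk (310); then Quinn, Romero, Leclerc and Marchetti (each 143).
Baptiste and Beaumont are each Knight Commander, so the next rule applies.
Among Baptiste and Beaumont, by date of appointment to the Order (later first): Baptiste (Oct 28, 2021) before Beaumont (Aug 16, 2019).
Quinn, Romero, Leclerc and Marchetti are each Grand Cross, so the next rule applies.
Among Quinn, Romero, Leclerc and Marchetti, by date of appointment to the Order (later first): Quinn (Apr 21, 2018) before Romero (Feb 2, 2018) before Leclerc (Mar 24, 2013) before Marchetti (May 2, 2010).
Full order: Drummond, Baptiste, Beaumont, Farouk, Quinn, Romero, Leclerc, Marchetti.

Drummond, Baptiste, Beaumont, Farouk, Quinn, Romero, Leclerc, Marchetti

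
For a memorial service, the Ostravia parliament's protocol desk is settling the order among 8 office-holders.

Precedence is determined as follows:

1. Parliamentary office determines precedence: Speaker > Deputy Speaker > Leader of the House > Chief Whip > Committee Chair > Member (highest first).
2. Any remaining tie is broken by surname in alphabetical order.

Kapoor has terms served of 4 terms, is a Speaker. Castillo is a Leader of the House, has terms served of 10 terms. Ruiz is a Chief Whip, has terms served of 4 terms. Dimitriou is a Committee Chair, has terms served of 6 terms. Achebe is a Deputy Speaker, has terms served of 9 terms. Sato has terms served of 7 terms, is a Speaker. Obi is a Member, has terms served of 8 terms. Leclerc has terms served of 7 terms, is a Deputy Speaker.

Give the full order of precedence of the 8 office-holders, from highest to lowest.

By parliamentary office: Kapoor and Sato (Speaker); then Achebe and Leclerc (Deputy Speaker); then Castillo (Leader of the House); then Ruiz (Chief Whip); then Dimitriou (Committee Chair); then Obi (Member).
Among Kapoor and Sato, alphabetically by surname: Kapoor before Sato.
Among Achebe and Leclerc, alphabetically by surname: Achebe before Leclerc.
Full order: Kapoor, Sato, Achebe, Leclerc, Castillo, Ruiz, Dimitriou, Obi.

Kapoor, Sato, Achebe, Leclerc, Castillo, Ruiz, Dimitriou, Obi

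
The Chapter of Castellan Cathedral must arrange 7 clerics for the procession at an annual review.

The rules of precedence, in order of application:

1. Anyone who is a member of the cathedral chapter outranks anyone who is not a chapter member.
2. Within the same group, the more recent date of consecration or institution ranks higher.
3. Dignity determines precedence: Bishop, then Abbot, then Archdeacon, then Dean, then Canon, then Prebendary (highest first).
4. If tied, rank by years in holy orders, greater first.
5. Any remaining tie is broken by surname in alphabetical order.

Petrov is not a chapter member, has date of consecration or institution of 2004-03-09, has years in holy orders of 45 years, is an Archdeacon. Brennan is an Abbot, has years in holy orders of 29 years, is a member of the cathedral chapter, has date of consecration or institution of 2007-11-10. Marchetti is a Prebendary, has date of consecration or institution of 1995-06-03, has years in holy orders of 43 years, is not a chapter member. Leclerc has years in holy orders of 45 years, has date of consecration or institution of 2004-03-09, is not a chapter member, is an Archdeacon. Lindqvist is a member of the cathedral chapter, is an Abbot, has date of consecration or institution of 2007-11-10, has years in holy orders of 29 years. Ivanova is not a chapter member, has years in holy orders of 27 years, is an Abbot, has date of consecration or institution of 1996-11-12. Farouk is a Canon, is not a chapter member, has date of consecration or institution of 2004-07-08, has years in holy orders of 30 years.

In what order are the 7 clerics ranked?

By the first rule: Brennan and Lindqvist (both a member of the cathedral chapter); then Farouk, Leclerc, Petrov, Ivanova and Marchetti (each not a chapter member).
Brennan and Lindqvist both have date of consecration or institution 2007-11-10, so the next rule applies.
Brennan and Lindqvist are each Abbot, so the next rule applies.
Brennan and Lindqvist both have years in holy orders 29 years, so the next rule applies.
Among Brennan and Lindqvist, alphabetically by surname: Brennan before Lindqvist.
Among Farouk, Leclerc, Petrov, Ivanova and Marchetti, by date of consecration or institution (later first): Farouk (2004-07-08) before Leclerc and Petrov (2004-03-09) before Ivanova (1996-11-12) before Marchetti (1995-06-03).
Leclerc and Petrov are each Archdeacon, so the next rule applies.
Leclerc and Petrov both have years in holy orders 45 years, so the next rule applies.
Among Leclerc and Petrov, alphabetically by surname: Leclerc before Petrov.
Full order: Brennan, Lindqvist, Farouk, Leclerc, Petrov, Ivanova, Marchetti.

Brennan, Lindqvist, Farouk, Leclerc, Petrov, Ivanova, Marchetti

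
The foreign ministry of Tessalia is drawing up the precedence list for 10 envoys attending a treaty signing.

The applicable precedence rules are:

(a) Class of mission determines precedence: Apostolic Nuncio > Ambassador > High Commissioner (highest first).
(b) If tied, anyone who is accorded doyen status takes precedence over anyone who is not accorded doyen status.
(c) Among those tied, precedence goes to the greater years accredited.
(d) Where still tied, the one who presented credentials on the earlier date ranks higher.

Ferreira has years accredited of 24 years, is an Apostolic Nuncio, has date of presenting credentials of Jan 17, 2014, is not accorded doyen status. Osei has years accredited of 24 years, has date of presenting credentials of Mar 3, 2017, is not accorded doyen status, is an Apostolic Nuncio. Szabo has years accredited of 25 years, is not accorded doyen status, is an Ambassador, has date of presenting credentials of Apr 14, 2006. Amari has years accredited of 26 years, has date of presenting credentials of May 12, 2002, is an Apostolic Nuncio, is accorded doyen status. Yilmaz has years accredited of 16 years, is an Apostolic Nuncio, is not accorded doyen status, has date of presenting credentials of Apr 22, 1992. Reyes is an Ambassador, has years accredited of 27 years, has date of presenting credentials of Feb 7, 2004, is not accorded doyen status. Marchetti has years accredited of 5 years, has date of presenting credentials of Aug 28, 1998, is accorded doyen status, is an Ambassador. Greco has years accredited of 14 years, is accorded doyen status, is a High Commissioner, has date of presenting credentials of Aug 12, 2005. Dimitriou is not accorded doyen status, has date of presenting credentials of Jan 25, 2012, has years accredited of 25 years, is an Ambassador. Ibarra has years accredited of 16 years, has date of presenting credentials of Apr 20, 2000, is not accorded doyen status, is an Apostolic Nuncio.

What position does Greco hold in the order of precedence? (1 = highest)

By class of mission: Amari, Ferreira, Osei, Yilmaz and Ibarra (Apostolic Nuncio); then Marchetti, Reyes, Szabo and Dimitriou (Ambassador); then Greco (High Commissioner).
Among Amari, Ferreira, Osei, Yilmaz and Ibarra, accorded doyen status before not accorded doyen status: Amari (accorded doyen status) before Ferreira, Osei, Yilmaz and Ibarra (not accorded doyen status).
Among Ferreira, Osei, Yilmaz and Ibarra, by years accredited (higher first): Ferreira and Osei (24 years) before Yilmaz and Ibarra (16 years).
Among Ferreira and Osei, by date of presenting credentials (earlier first): Ferreira (Jan 17, 2014) before Osei (Mar 3, 2017).
Among Yilmaz and Ibarra, by date of presenting credentials (earlier first): Yilmaz (Apr 22, 1992) before Ibarra (Apr 20, 2000).
Among Marchetti, Reyes, Szabo and Dimitriou, accorded doyen status before not accorded doyen status: Marchetti (accorded doyen status) before Reyes, Szabo and Dimitriou (not accorded doyen status).
Among Reyes, Szabo and Dimitriou, by years accredited (higher first): Reyes (27 years) before Szabo and Dimitriou (25 years).
Among Szabo and Dimitriou, by date of presenting credentials (earlier first): Szabo (Apr 14, 2006) before Dimitriou (Jan 25, 2012).
Order: Amari, Ferreira, Osei, Yilmaz, Ibarra, Marchetti, Reyes, Szabo, Dimitriou, Greco. So position 10.

10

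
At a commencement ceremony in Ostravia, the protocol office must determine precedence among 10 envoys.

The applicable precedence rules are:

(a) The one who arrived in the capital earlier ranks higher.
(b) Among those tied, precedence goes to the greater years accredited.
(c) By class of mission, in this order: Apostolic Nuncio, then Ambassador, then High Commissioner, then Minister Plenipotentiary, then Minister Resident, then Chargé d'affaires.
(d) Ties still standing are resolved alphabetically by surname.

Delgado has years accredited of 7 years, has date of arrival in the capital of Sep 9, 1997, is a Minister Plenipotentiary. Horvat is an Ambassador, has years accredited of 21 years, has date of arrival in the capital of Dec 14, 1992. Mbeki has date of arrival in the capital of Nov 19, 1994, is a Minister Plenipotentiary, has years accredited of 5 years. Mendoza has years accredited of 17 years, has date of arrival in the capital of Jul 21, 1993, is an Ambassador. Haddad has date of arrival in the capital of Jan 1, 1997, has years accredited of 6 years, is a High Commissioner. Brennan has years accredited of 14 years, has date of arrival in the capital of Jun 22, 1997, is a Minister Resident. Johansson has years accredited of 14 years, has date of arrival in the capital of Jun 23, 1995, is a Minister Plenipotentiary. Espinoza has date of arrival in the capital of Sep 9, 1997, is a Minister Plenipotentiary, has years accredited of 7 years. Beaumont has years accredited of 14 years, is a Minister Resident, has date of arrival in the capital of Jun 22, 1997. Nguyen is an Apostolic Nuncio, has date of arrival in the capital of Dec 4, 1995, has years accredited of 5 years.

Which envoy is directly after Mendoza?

By date of arrival in the capital (earlier first): Horvat (Dec 14, 1992); then Mendoza (Jul 21, 1993); then Mbeki (Nov 19, 1994); then Johansson (Jun 23, 1995); then Nguyen (Dec 4, 1995); then Haddad (Jan 1, 1997); then Beaumont and Brennan (both Jun 22, 1997); then Delgado and Espinoza (both Sep 9, 1997).
Beaumont and Brennan both have years accredited 14 years, so the next rule applies.
Beaumont and Brennan are each Minister Resident, so the next rule applies.
Among Beaumont and Brennan, alphabetically by surname: Beaumont before Brennan.
Delgado and Espinoza both have years accredited 7 years, so the next rule applies.
Delgado and Espinoza are each Minister Plenipotentiary, so the next rule applies.
Among Delgado and Espinoza, alphabetically by surname: Delgado before Espinoza.
Order: Horvat, Mendoza, Mbeki, Johansson, Nguyen, Haddad, Beaumont, Brennan, Delgado, Espinoza.

Mbeki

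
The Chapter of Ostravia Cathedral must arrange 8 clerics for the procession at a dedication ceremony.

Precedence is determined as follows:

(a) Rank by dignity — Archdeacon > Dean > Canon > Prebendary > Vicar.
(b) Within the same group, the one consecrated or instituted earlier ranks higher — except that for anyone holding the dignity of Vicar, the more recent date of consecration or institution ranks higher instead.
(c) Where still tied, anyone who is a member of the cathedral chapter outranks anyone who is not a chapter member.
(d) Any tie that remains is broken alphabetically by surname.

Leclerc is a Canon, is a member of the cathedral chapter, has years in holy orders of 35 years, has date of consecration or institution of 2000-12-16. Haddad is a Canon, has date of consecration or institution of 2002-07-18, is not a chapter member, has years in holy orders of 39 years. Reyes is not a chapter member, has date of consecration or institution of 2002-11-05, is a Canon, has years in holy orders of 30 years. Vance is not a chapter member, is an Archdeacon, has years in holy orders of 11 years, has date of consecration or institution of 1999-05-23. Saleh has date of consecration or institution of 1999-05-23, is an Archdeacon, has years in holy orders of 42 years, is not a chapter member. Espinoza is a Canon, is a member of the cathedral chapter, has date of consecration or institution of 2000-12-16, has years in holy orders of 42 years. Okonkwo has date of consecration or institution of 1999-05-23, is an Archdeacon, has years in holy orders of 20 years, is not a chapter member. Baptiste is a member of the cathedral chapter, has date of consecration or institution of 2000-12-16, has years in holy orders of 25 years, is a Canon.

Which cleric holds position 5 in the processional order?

By dignity: Okonkwo, Saleh and Vance (Archdeacon); then Baptiste, Espinoza, Leclerc, Haddad and Reyes (Canon).
Okonkwo, Saleh and Vance all have date of consecration or institution 1999-05-23, so the next rule applies.
Okonkwo, Saleh and Vance are each not a chapter member, so the next rule applies.
Among Okonkwo, Saleh and Vance, alphabetically by surname: Okonkwo before Saleh before Vance.
Among Baptiste, Espinoza, Leclerc, Haddad and Reyes, by date of consecration or institution (earlier first): Baptiste, Espinoza and Leclerc (2000-12-16) before Haddad (2002-07-18) before Reyes (2002-11-05).
Baptiste, Espinoza and Leclerc are each a member of the cathedral chapter, so the next rule applies.
Among Baptiste, Espinoza and Leclerc, alphabetically by surname: Baptiste before Espinoza before Leclerc.
Order: Okonkwo, Saleh, Vance, Baptiste, Espinoza, Leclerc, Haddad, Reyes.

Espinoza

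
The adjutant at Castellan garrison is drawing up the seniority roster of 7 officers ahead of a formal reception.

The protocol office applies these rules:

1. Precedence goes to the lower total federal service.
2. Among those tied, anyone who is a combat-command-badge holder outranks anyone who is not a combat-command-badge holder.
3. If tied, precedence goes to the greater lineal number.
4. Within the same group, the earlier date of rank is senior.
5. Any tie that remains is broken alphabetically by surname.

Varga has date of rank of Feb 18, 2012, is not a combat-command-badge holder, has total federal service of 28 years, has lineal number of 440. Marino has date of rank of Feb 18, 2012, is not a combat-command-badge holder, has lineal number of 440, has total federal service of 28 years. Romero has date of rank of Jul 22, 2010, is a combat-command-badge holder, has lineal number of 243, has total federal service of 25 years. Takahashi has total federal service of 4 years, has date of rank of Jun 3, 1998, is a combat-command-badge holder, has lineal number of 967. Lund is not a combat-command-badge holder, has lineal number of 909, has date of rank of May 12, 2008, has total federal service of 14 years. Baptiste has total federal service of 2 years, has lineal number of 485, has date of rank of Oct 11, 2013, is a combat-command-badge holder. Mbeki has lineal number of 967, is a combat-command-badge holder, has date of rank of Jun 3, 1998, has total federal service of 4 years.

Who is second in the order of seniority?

Mbeki

By total federal service (lower first): Baptiste (2 years); then Mbeki and Takahashi (both 4 years); then Lund (14 years); then Romero (25 years); then Marino and Varga (both 28 years).
Mbeki and Takahashi are each a combat-command-badge holder, so the next rule applies.
Mbeki and Takahashi both have lineal number 967, so the next rule applies.
Mbeki and Takahashi both have date of rank Jun 3, 1998, so the next rule applies.
Among Mbeki and Takahashi, alphabetically by surname: Mbeki before Takahashi.
Marino and Varga are each not a combat-command-badge holder, so the next rule applies.
Marino and Varga both have lineal number 440, so the next rule applies.
Marino and Varga both have date of rank Feb 18, 2012, so the next rule applies.
Among Marino and Varga, alphabetically by surname: Marino before Varga.
Order: Baptiste, Mbeki, Takahashi, Lund, Romero, Marino, Varga.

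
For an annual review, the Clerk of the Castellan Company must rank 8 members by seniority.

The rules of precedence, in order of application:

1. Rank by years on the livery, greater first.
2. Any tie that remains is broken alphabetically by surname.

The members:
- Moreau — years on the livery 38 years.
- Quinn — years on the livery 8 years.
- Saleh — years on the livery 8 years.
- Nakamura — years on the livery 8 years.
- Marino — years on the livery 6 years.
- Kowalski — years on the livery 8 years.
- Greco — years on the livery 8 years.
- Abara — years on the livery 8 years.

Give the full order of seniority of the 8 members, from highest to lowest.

Moreau, Abara, Greco, Kowalski, Nakamura, Quinn, Saleh, Marino

By years on the livery (higher first): Moreau (38 years); then Abara, Greco, Kowalski, Nakamura, Quinn and Saleh (each 8 years); then Marino (6 years).
Among Abara, Greco, Kowalski, Nakamura, Quinn and Saleh, alphabetically by surname: Abara before Greco before Kowalski before Nakamura before Quinn before Saleh.
Full order: Moreau, Abara, Greco, Kowalski, Nakamura, Quinn, Saleh, Marino.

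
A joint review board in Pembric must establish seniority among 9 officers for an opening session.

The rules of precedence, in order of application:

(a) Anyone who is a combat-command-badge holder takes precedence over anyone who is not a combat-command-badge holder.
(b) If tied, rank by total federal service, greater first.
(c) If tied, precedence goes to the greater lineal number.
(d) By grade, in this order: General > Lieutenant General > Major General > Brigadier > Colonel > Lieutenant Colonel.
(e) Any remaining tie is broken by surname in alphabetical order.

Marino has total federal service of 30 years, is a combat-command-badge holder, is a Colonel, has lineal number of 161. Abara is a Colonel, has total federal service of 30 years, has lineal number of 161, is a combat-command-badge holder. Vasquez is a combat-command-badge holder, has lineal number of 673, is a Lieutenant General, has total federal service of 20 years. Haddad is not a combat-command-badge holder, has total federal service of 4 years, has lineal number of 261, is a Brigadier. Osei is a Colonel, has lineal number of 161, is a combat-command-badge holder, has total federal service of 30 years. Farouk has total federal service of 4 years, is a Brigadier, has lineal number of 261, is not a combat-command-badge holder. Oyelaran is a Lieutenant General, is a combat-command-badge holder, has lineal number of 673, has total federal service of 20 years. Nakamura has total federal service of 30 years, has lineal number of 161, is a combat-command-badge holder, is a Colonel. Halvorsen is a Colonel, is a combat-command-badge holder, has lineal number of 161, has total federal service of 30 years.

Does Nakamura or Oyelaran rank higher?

Nakamura

By the first rule: Abara, Halvorsen, Marino, Nakamura, Osei, Oyelaran and Vasquez (each a combat-command-badge holder); then Farouk and Haddad (both not a combat-command-badge holder).
Among Abara, Halvorsen, Marino, Nakamura, Osei, Oyelaran and Vasquez, by total federal service (higher first): Abara, Halvorsen, Marino, Nakamura and Osei (30 years) before Oyelaran and Vasquez (20 years).
Abara, Halvorsen, Marino, Nakamura and Osei all have lineal number 161, so the next rule applies.
Abara, Halvorsen, Marino, Nakamura and Osei are each Colonel, so the next rule applies.
Among Abara, Halvorsen, Marino, Nakamura and Osei, alphabetically by surname: Abara before Halvorsen before Marino before Nakamura before Osei.
Oyelaran and Vasquez both have lineal number 673, so the next rule applies.
Oyelaran and Vasquez are each Lieutenant General, so the next rule applies.
Among Oyelaran and Vasquez, alphabetically by surname: Oyelaran before Vasquez.
Farouk and Haddad both have total federal service 4 years, so the next rule applies.
Farouk and Haddad both have lineal number 261, so the next rule applies.
Farouk and Haddad are each Brigadier, so the next rule applies.
Among Farouk and Haddad, alphabetically by surname: Farouk before Haddad.
So Nakamura takes precedence.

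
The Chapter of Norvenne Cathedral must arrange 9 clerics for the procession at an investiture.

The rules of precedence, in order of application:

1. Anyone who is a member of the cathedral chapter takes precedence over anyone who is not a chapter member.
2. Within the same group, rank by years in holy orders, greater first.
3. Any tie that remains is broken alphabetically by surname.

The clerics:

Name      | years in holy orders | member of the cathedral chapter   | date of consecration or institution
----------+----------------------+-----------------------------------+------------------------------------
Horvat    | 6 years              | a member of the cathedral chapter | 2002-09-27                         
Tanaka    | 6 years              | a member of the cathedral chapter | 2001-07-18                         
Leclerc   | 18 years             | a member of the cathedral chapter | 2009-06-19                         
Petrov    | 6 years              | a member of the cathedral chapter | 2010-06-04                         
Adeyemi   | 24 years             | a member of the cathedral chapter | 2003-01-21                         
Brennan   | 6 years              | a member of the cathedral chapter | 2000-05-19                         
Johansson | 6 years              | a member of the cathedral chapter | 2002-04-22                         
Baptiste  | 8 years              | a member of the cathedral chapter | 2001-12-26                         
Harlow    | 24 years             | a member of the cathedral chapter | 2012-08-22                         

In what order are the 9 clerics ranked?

Adeyemi, Harlow, Leclerc, Baptiste, Brennan, Horvat, Johansson, Petrov, Tanaka

By the first rule: Adeyemi, Harlow, Leclerc, Baptiste, Brennan, Horvat, Johansson, Petrov and Tanaka (each a member of the cathedral chapter).
Among Adeyemi, Harlow, Leclerc, Baptiste, Brennan, Horvat, Johansson, Petrov and Tanaka, by years in holy orders (higher first): Adeyemi and Harlow (24 years) before Leclerc (18 years) before Baptiste (8 years) before Brennan, Horvat, Johansson, Petrov and Tanaka (6 years).
Among Adeyemi and Harlow, alphabetically by surname: Adeyemi before Harlow.
Among Brennan, Horvat, Johansson, Petrov and Tanaka, alphabetically by surname: Brennan before Horvat before Johansson before Petrov before Tanaka.
Full order: Adeyemi, Harlow, Leclerc, Baptiste, Brennan, Horvat, Johansson, Petrov, Tanaka.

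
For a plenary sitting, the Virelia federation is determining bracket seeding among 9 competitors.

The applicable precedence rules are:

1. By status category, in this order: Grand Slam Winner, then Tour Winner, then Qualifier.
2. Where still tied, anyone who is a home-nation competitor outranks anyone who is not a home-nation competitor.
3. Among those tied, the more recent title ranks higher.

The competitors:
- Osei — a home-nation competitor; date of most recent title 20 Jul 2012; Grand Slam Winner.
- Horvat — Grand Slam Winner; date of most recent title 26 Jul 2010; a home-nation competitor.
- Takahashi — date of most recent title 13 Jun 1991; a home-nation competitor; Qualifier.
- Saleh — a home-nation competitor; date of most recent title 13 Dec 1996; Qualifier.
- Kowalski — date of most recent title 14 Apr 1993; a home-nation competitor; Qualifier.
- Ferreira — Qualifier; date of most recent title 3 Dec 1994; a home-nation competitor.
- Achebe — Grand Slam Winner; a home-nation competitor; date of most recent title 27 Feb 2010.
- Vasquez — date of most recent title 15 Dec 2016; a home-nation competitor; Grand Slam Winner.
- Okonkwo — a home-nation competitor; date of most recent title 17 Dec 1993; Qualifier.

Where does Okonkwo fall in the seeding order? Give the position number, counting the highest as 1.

By status category: Vasquez, Osei, Horvat and Achebe (Grand Slam Winner); then Saleh, Ferreira, Okonkwo, Kowalski and Takahashi (Qualifier).
Vasquez, Osei, Horvat and Achebe are each a home-nation competitor, so the next rule applies.
Among Vasquez, Osei, Horvat and Achebe, by date of most recent title (later first): Vasquez (15 Dec 2016) before Osei (20 Jul 2012) before Horvat (26 Jul 2010) before Achebe (27 Feb 2010).
Saleh, Ferreira, Okonkwo, Kowalski and Takahashi are each a home-nation competitor, so the next rule applies.
Among Saleh, Ferreira, Okonkwo, Kowalski and Takahashi, by date of most recent title (later first): Saleh (13 Dec 1996) before Ferreira (3 Dec 1994) before Okonkwo (17 Dec 1993) before Kowalski (14 Apr 1993) before Takahashi (13 Jun 1991).
Order: Vasquez, Osei, Horvat, Achebe, Saleh, Ferreira, Okonkwo, Kowalski, Takahashi. So position 7.

7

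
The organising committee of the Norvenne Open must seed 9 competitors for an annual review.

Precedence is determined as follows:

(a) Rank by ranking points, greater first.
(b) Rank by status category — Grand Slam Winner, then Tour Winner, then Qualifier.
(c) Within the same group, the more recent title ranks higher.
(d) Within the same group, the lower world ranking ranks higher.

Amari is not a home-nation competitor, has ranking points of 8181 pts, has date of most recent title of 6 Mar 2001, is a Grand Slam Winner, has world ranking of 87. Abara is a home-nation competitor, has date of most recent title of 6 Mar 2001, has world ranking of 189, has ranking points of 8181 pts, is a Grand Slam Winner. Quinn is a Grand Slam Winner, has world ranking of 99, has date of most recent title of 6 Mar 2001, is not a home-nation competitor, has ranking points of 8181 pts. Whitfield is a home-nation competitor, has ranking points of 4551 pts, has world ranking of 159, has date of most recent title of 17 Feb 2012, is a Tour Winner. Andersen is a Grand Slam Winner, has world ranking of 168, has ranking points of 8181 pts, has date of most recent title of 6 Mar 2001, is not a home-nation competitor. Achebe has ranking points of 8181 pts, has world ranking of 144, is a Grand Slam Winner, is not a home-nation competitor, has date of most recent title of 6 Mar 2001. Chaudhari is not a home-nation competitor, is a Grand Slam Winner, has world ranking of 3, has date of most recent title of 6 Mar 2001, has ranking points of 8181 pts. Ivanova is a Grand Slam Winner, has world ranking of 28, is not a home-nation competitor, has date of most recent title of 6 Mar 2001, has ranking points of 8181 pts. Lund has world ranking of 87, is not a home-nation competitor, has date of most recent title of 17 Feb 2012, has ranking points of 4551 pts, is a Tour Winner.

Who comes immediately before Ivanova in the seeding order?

By ranking points (higher first): Chaudhari, Ivanova, Amari, Quinn, Achebe, Andersen and Abara (each 8181 pts); then Lund and Whitfield (both 4551 pts).
Chaudhari, Ivanova, Amari, Quinn, Achebe, Andersen and Abara are each Grand Slam Winner, so the next rule applies.
Chaudhari, Ivanova, Amari, Quinn, Achebe, Andersen and Abara all have date of most recent title 6 Mar 2001, so the next rule applies.
Among Chaudhari, Ivanova, Amari, Quinn, Achebe, Andersen and Abara, by world ranking (lower first): Chaudhari (3) before Ivanova (28) before Amari (87) before Quinn (99) before Achebe (144) before Andersen (168) before Abara (189).
Lund and Whitfield are each Tour Winner, so the next rule applies.
Lund and Whitfield both have date of most recent title 17 Feb 2012, so the next rule applies.
Among Lund and Whitfield, by world ranking (lower first): Lund (87) before Whitfield (159).
Order: Chaudhari, Ivanova, Amari, Quinn, Achebe, Andersen, Abara, Lund, Whitfield.

Chaudhari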